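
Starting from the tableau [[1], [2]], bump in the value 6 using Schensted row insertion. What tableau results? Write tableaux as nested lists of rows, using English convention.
[[1, 6], [2]]

6 is larger than every entry of row 1, so it is appended to row 1. The new tableau is [[1, 6], [2]].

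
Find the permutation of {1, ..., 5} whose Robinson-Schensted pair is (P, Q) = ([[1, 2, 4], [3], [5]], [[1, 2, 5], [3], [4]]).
Reverse the RSK construction: for i from n down to 1, find the cell of Q containing i, remove the entry at that cell from P, and reverse-bump it up through P; the value ejected from row 1 is w(i).

Step i=5: Q has 5 at row 1, column 3; remove that cell from P, ejecting 4. So w(5) = 4. P is now [[1, 2], [3], [5]].
Step i=4: Q has 4 at row 3, column 1; remove 5 from row 3 of P and reverse-bump: 5 enters row 2 and ejects 3; 3 enters row 1 and ejects 2. So w(4) = 2. P is now [[1, 3], [5]].
Step i=3: Q has 3 at row 2, column 1; remove 5 from row 2 of P and reverse-bump: 5 enters row 1 and ejects 3. So w(3) = 3. P is now [[1, 5]].
Step i=2: Q has 2 at row 1, column 2; remove that cell from P, ejecting 5. So w(2) = 5. P is now [[1]].
Step i=1: Q has 1 at row 1, column 1; remove that cell from P, ejecting 1. So w(1) = 1. P is now [].

So w = 1 5 3 2 4.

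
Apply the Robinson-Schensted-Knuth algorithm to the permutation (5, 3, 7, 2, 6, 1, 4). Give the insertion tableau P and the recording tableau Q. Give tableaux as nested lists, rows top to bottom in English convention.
P = [[1, 4], [2, 6], [3, 7], [5]], Q = [[1, 3], [2, 5], [4, 7], [6]]

Insert each entry of the permutation into P by Schensted row insertion, recording in Q the position of each new cell.

Insert 5: appended to row 1. P = [[5]].
Insert 3: 3 bumps 5 from row 1; 5 starts row 2. P = [[3], [5]].
Insert 7: appended to row 1. P = [[3, 7], [5]].
Insert 2: 2 bumps 3 from row 1; 3 bumps 5 from row 2; 5 starts row 3. P = [[2, 7], [3], [5]].
Insert 6: 6 bumps 7 from row 1; 7 appends to row 2. P = [[2, 6], [3, 7], [5]].
Insert 1: 1 bumps 2 from row 1; 2 bumps 3 from row 2; 3 bumps 5 from row 3; 5 starts row 4. P = [[1, 6], [2, 7], [3], [5]].
Insert 4: 4 bumps 6 from row 1; 6 bumps 7 from row 2; 7 appends to row 3. P = [[1, 4], [2, 6], [3, 7], [5]].

So P = [[1, 4], [2, 6], [3, 7], [5]], Q = [[1, 3], [2, 5], [4, 7], [6]].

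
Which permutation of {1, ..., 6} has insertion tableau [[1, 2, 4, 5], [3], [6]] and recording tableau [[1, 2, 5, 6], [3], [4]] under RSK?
Reverse the RSK construction: for i from n down to 1, find the cell of Q containing i, remove the entry at that cell from P, and reverse-bump it up through P; the value ejected from row 1 is w(i).

Step i=6: Q has 6 at row 1, column 4; remove that cell from P, ejecting 5. So w(6) = 5. P is now [[1, 2, 4], [3], [6]].
Step i=5: Q has 5 at row 1, column 3; remove that cell from P, ejecting 4. So w(5) = 4. P is now [[1, 2], [3], [6]].
Step i=4: Q has 4 at row 3, column 1; remove 6 from row 3 of P and reverse-bump: 6 enters row 2 and ejects 3; 3 enters row 1 and ejects 2. So w(4) = 2. P is now [[1, 3], [6]].
Step i=3: Q has 3 at row 2, column 1; remove 6 from row 2 of P and reverse-bump: 6 enters row 1 and ejects 3. So w(3) = 3. P is now [[1, 6]].
Step i=2: Q has 2 at row 1, column 2; remove that cell from P, ejecting 6. So w(2) = 6. P is now [[1]].
Step i=1: Q has 1 at row 1, column 1; remove that cell from P, ejecting 1. So w(1) = 1. P is now [].

So w = 1 6 3 2 4 5.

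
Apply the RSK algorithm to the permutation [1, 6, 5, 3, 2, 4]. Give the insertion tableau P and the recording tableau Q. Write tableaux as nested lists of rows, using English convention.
Insert each entry of the permutation into P by Schensted row insertion, recording in Q the position of each new cell.

After inserting 1: P = [[1]].
After inserting 6: P = [[1, 6]].
After inserting 5: P = [[1, 5], [6]].
After inserting 3: P = [[1, 3], [5], [6]].
After inserting 2: P = [[1, 2], [3], [5], [6]].
After inserting 4: P = [[1, 2, 4], [3], [5], [6]].

So P = [[1, 2, 4], [3], [5], [6]], Q = [[1, 2, 6], [3], [4], [5]].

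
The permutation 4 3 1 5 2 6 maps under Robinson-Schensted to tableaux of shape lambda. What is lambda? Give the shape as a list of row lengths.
[3, 2, 1]

Row-insert each entry into an empty tableau.

After inserting 4: P = [[4]].
After inserting 3: P = [[3], [4]].
After inserting 1: P = [[1], [3], [4]].
After inserting 5: P = [[1, 5], [3], [4]].
After inserting 2: P = [[1, 2], [3, 5], [4]].
After inserting 6: P = [[1, 2, 6], [3, 5], [4]].

The final insertion tableau P = [[1, 2, 6], [3, 5], [4]] has shape [3, 2, 1].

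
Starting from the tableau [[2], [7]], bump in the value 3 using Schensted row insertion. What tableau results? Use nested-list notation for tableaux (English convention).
[[2, 3], [7]]

3 is larger than every entry of row 1, so it is appended to row 1. The new tableau is [[2, 3], [7]].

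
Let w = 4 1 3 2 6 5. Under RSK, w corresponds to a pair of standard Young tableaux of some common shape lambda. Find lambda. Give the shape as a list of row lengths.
Row-insert each entry into an empty tableau.

After inserting 4: P = [[4]].
After inserting 1: P = [[1], [4]].
After inserting 3: P = [[1, 3], [4]].
After inserting 2: P = [[1, 2], [3], [4]].
After inserting 6: P = [[1, 2, 6], [3], [4]].
After inserting 5: P = [[1, 2, 5], [3, 6], [4]].

The final insertion tableau P = [[1, 2, 5], [3, 6], [4]] has shape [3, 2, 1].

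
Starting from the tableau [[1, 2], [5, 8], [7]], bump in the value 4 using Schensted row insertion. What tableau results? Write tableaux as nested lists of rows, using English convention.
[[1, 2, 4], [5, 8], [7]]

4 is larger than every entry of row 1, so it is appended to row 1. The new tableau is [[1, 2, 4], [5, 8], [7]].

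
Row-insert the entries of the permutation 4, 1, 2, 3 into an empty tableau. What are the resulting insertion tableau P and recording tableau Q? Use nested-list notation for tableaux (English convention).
Insert each entry of the permutation into P by Schensted row insertion, recording in Q the position of each new cell.

Insert 4: appended to row 1. P = [[4]].
Insert 1: 1 bumps 4 from row 1; 4 starts row 2. P = [[1], [4]].
Insert 2: appended to row 1. P = [[1, 2], [4]].
Insert 3: appended to row 1. P = [[1, 2, 3], [4]].

So P = [[1, 2, 3], [4]], Q = [[1, 3, 4], [2]].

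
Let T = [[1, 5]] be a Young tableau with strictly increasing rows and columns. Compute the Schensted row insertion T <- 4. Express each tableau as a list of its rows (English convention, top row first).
[[1, 4], [5]]

In row 1, 4 replaces 5 (the leftmost entry greater than 4); 5 is bumped to row 2. 5 starts a new row 2. The new tableau is [[1, 4], [5]].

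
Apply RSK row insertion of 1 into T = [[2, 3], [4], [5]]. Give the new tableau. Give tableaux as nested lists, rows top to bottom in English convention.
[[1, 3], [2], [4], [5]]

In row 1, 1 replaces 2 (the leftmost entry greater than 1); 2 is bumped to row 2. In row 2, 2 replaces 4 (the leftmost entry greater than 2); 4 is bumped to row 3. In row 3, 4 replaces 5 (the leftmost entry greater than 4); 5 is bumped to row 4. 5 starts a new row 4. The new tableau is [[1, 3], [2], [4], [5]].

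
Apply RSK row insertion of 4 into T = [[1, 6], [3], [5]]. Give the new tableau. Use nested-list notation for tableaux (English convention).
In row 1, 4 replaces 6 (the leftmost entry greater than 4); 6 is bumped to row 2. 6 is appended to row 2. The new tableau is [[1, 4], [3, 6], [5]].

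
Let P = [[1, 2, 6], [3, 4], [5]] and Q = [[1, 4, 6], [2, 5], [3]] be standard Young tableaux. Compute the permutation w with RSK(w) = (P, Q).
Reverse the RSK construction: for i from n down to 1, find the cell of Q containing i, remove the entry at that cell from P, and reverse-bump it up through P; the value ejected from row 1 is w(i).

Step i=6: Q has 6 at row 1, column 3; remove that cell from P, ejecting 6. So w(6) = 6. P is now [[1, 2], [3, 4], [5]].
Step i=5: Q has 5 at row 2, column 2; remove 4 from row 2 of P and reverse-bump: 4 enters row 1 and ejects 2. So w(5) = 2. P is now [[1, 4], [3], [5]].
Step i=4: Q has 4 at row 1, column 2; remove that cell from P, ejecting 4. So w(4) = 4. P is now [[1], [3], [5]].
Step i=3: Q has 3 at row 3, column 1; remove 5 from row 3 of P and reverse-bump: 5 enters row 2 and ejects 3; 3 enters row 1 and ejects 1. So w(3) = 1. P is now [[3], [5]].
Step i=2: Q has 2 at row 2, column 1; remove 5 from row 2 of P and reverse-bump: 5 enters row 1 and ejects 3. So w(2) = 3. P is now [[5]].
Step i=1: Q has 1 at row 1, column 1; remove that cell from P, ejecting 5. So w(1) = 5. P is now [].

So w = 5 3 1 4 2 6.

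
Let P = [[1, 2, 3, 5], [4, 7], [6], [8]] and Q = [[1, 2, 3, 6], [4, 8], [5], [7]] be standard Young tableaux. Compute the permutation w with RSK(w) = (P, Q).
1 2 8 6 4 7 3 5

Reverse the RSK construction: for i from n down to 1, find the cell of Q containing i, remove the entry at that cell from P, and reverse-bump it up through P; the value ejected from row 1 is w(i).

Step i=8: Q has 8 at row 2, column 2; remove 7 from row 2 of P and reverse-bump: 7 enters row 1 and ejects 5. So w(8) = 5. P is now [[1, 2, 3, 7], [4], [6], [8]].
Step i=7: Q has 7 at row 4, column 1; remove 8 from row 4 of P and reverse-bump: 8 enters row 3 and ejects 6; 6 enters row 2 and ejects 4; 4 enters row 1 and ejects 3. So w(7) = 3. P is now [[1, 2, 4, 7], [6], [8]].
Step i=6: Q has 6 at row 1, column 4; remove that cell from P, ejecting 7. So w(6) = 7. P is now [[1, 2, 4], [6], [8]].
Step i=5: Q has 5 at row 3, column 1; remove 8 from row 3 of P and reverse-bump: 8 enters row 2 and ejects 6; 6 enters row 1 and ejects 4. So w(5) = 4. P is now [[1, 2, 6], [8]].
Step i=4: Q has 4 at row 2, column 1; remove 8 from row 2 of P and reverse-bump: 8 enters row 1 and ejects 6. So w(4) = 6. P is now [[1, 2, 8]].
Step i=3: Q has 3 at row 1, column 3; remove that cell from P, ejecting 8. So w(3) = 8. P is now [[1, 2]].
Step i=2: Q has 2 at row 1, column 2; remove that cell from P, ejecting 2. So w(2) = 2. P is now [[1]].
Step i=1: Q has 1 at row 1, column 1; remove that cell from P, ejecting 1. So w(1) = 1. P is now [].

So w = 1 2 8 6 4 7 3 5.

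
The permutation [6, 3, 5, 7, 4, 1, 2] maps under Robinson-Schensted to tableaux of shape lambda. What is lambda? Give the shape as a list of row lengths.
Row-insert each entry into an empty tableau.

After inserting 6: P = [[6]].
After inserting 3: P = [[3], [6]].
After inserting 5: P = [[3, 5], [6]].
After inserting 7: P = [[3, 5, 7], [6]].
After inserting 4: P = [[3, 4, 7], [5], [6]].
After inserting 1: P = [[1, 4, 7], [3], [5], [6]].
After inserting 2: P = [[1, 2, 7], [3, 4], [5], [6]].

The final insertion tableau P = [[1, 2, 7], [3, 4], [5], [6]] has shape [3, 2, 1, 1].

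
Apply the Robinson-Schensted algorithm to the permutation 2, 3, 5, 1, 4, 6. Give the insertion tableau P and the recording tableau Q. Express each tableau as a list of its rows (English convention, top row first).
Insert each entry of the permutation into P by Schensted row insertion, recording in Q the position of each new cell.

Insert 2: appended to row 1. P = [[2]].
Insert 3: appended to row 1. P = [[2, 3]].
Insert 5: appended to row 1. P = [[2, 3, 5]].
Insert 1: 1 bumps 2 from row 1; 2 starts row 2. P = [[1, 3, 5], [2]].
Insert 4: 4 bumps 5 from row 1; 5 appends to row 2. P = [[1, 3, 4], [2, 5]].
Insert 6: appended to row 1. P = [[1, 3, 4, 6], [2, 5]].

So P = [[1, 3, 4, 6], [2, 5]], Q = [[1, 2, 3, 6], [4, 5]].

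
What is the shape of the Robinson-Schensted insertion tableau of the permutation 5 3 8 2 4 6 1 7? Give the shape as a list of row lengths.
Row-insert each entry into an empty tableau.

After inserting 5: P = [[5]].
After inserting 3: P = [[3], [5]].
After inserting 8: P = [[3, 8], [5]].
After inserting 2: P = [[2, 8], [3], [5]].
After inserting 4: P = [[2, 4], [3, 8], [5]].
After inserting 6: P = [[2, 4, 6], [3, 8], [5]].
After inserting 1: P = [[1, 4, 6], [2, 8], [3], [5]].
After inserting 7: P = [[1, 4, 6, 7], [2, 8], [3], [5]].

The final insertion tableau P = [[1, 4, 6, 7], [2, 8], [3], [5]] has shape [4, 2, 1, 1].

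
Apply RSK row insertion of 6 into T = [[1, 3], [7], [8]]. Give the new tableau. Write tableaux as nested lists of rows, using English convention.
[[1, 3, 6], [7], [8]]

6 is larger than every entry of row 1, so it is appended to row 1. The new tableau is [[1, 3, 6], [7], [8]].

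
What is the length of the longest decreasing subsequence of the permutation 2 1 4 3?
2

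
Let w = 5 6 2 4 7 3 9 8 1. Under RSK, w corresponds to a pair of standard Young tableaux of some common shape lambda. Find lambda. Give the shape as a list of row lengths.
RSK row insertion gives P = [[1, 3, 7, 8], [2, 6, 9], [4], [5]], which has shape [4, 3, 1, 1].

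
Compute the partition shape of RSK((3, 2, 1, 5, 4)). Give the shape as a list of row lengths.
[2, 2, 1]

Row-insert each entry into an empty tableau.

After inserting 3: P = [[3]].
After inserting 2: P = [[2], [3]].
After inserting 1: P = [[1], [2], [3]].
After inserting 5: P = [[1, 5], [2], [3]].
After inserting 4: P = [[1, 4], [2, 5], [3]].

The final insertion tableau P = [[1, 4], [2, 5], [3]] has shape [2, 2, 1].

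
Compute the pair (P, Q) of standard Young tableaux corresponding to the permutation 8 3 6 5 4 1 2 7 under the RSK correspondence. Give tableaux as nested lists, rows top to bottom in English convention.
P = [[1, 2, 7], [3, 4], [5], [6], [8]], Q = [[1, 3, 8], [2, 7], [4], [5], [6]]

Insert each entry of the permutation into P by Schensted row insertion, recording in Q the position of each new cell.

After inserting 8: P = [[8]].
After inserting 3: P = [[3], [8]].
After inserting 6: P = [[3, 6], [8]].
After inserting 5: P = [[3, 5], [6], [8]].
After inserting 4: P = [[3, 4], [5], [6], [8]].
After inserting 1: P = [[1, 4], [3], [5], [6], [8]].
After inserting 2: P = [[1, 2], [3, 4], [5], [6], [8]].
After inserting 7: P = [[1, 2, 7], [3, 4], [5], [6], [8]].

So P = [[1, 2, 7], [3, 4], [5], [6], [8]], Q = [[1, 3, 8], [2, 7], [4], [5], [6]].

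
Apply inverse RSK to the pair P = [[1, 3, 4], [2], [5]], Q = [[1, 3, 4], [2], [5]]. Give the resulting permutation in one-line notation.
5 2 3 4 1

Reverse RSK: for i = n, n-1, ..., 1, locate i in Q, remove the corresponding corner cell from P, and reverse-bump its entry up through P; the value ejected from row 1 is w(i).

So w = 5 2 3 4 1.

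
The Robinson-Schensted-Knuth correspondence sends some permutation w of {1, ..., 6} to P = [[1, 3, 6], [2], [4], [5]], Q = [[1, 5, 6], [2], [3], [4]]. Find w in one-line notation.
Reverse the RSK construction: for i from n down to 1, find the cell of Q containing i, remove the entry at that cell from P, and reverse-bump it up through P; the value ejected from row 1 is w(i).

Step i=6: Q has 6 at row 1, column 3; remove that cell from P, ejecting 6. So w(6) = 6. P is now [[1, 3], [2], [4], [5]].
Step i=5: Q has 5 at row 1, column 2; remove that cell from P, ejecting 3. So w(5) = 3. P is now [[1], [2], [4], [5]].
Step i=4: Q has 4 at row 4, column 1; remove 5 from row 4 of P and reverse-bump: 5 enters row 3 and ejects 4; 4 enters row 2 and ejects 2; 2 enters row 1 and ejects 1. So w(4) = 1. P is now [[2], [4], [5]].
Step i=3: Q has 3 at row 3, column 1; remove 5 from row 3 of P and reverse-bump: 5 enters row 2 and ejects 4; 4 enters row 1 and ejects 2. So w(3) = 2. P is now [[4], [5]].
Step i=2: Q has 2 at row 2, column 1; remove 5 from row 2 of P and reverse-bump: 5 enters row 1 and ejects 4. So w(2) = 4. P is now [[5]].
Step i=1: Q has 1 at row 1, column 1; remove that cell from P, ejecting 5. So w(1) = 5. P is now [].

So w = 5 4 2 1 3 6.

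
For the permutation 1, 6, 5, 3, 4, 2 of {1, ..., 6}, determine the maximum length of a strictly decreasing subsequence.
4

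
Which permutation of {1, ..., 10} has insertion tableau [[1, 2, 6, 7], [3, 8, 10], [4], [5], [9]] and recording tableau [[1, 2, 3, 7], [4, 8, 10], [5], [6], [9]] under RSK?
Reverse the RSK construction: for i from n down to 1, find the cell of Q containing i, remove the entry at that cell from P, and reverse-bump it up through P; the value ejected from row 1 is w(i).

Step i=10: Q has 10 at row 2, column 3; remove 10 from row 2 of P and reverse-bump: 10 enters row 1 and ejects 7. So w(10) = 7. P is now [[1, 2, 6, 10], [3, 8], [4], [5], [9]].
Step i=9: Q has 9 at row 5, column 1; remove 9 from row 5 of P and reverse-bump: 9 enters row 4 and ejects 5; 5 enters row 3 and ejects 4; 4 enters row 2 and ejects 3; 3 enters row 1 and ejects 2. So w(9) = 2. P is now [[1, 3, 6, 10], [4, 8], [5], [9]].
Step i=8: Q has 8 at row 2, column 2; remove 8 from row 2 of P and reverse-bump: 8 enters row 1 and ejects 6. So w(8) = 6. P is now [[1, 3, 8, 10], [4], [5], [9]].
Step i=7: Q has 7 at row 1, column 4; remove that cell from P, ejecting 10. So w(7) = 10. P is now [[1, 3, 8], [4], [5], [9]].
Step i=6: Q has 6 at row 4, column 1; remove 9 from row 4 of P and reverse-bump: 9 enters row 3 and ejects 5; 5 enters row 2 and ejects 4; 4 enters row 1 and ejects 3. So w(6) = 3. P is now [[1, 4, 8], [5], [9]].
Step i=5: Q has 5 at row 3, column 1; remove 9 from row 3 of P and reverse-bump: 9 enters row 2 and ejects 5; 5 enters row 1 and ejects 4. So w(5) = 4. P is now [[1, 5, 8], [9]].
Step i=4: Q has 4 at row 2, column 1; remove 9 from row 2 of P and reverse-bump: 9 enters row 1 and ejects 8. So w(4) = 8. P is now [[1, 5, 9]].
Step i=3: Q has 3 at row 1, column 3; remove that cell from P, ejecting 9. So w(3) = 9. P is now [[1, 5]].
Step i=2: Q has 2 at row 1, column 2; remove that cell from P, ejecting 5. So w(2) = 5. P is now [[1]].
Step i=1: Q has 1 at row 1, column 1; remove that cell from P, ejecting 1. So w(1) = 1. P is now [].

So w = 1 5 9 8 4 3 10 6 2 7.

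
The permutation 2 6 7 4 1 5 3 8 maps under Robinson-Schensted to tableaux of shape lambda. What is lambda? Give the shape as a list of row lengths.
[4, 2, 2]

Row-insert each entry into an empty tableau.

After inserting 2: P = [[2]].
After inserting 6: P = [[2, 6]].
After inserting 7: P = [[2, 6, 7]].
After inserting 4: P = [[2, 4, 7], [6]].
After inserting 1: P = [[1, 4, 7], [2], [6]].
After inserting 5: P = [[1, 4, 5], [2, 7], [6]].
After inserting 3: P = [[1, 3, 5], [2, 4], [6, 7]].
After inserting 8: P = [[1, 3, 5, 8], [2, 4], [6, 7]].

The final insertion tableau P = [[1, 3, 5, 8], [2, 4], [6, 7]] has shape [4, 2, 2].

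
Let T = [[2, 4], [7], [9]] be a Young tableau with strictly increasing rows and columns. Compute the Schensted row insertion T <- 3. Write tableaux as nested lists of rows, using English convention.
[[2, 3], [4], [7], [9]]

In row 1, 3 replaces 4 (the leftmost entry greater than 3); 4 is bumped to row 2. In row 2, 4 replaces 7 (the leftmost entry greater than 4); 7 is bumped to row 3. In row 3, 7 replaces 9 (the leftmost entry greater than 7); 9 is bumped to row 4. 9 starts a new row 4. The new tableau is [[2, 3], [4], [7], [9]].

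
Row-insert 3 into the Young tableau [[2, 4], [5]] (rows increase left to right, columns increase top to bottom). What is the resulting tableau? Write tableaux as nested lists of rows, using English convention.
[[2, 3], [4], [5]]

In row 1, 3 replaces 4 (the leftmost entry greater than 3); 4 is bumped to row 2. In row 2, 4 replaces 5 (the leftmost entry greater than 4); 5 is bumped to row 3. 5 starts a new row 3. The new tableau is [[2, 3], [4], [5]].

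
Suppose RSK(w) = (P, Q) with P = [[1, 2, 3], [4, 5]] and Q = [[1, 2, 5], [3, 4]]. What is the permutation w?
4 5 1 2 3

Reverse the RSK construction: for i from n down to 1, find the cell of Q containing i, remove the entry at that cell from P, and reverse-bump it up through P; the value ejected from row 1 is w(i).

Step i=5: Q has 5 at row 1, column 3; remove that cell from P, ejecting 3. So w(5) = 3. P is now [[1, 2], [4, 5]].
Step i=4: Q has 4 at row 2, column 2; remove 5 from row 2 of P and reverse-bump: 5 enters row 1 and ejects 2. So w(4) = 2. P is now [[1, 5], [4]].
Step i=3: Q has 3 at row 2, column 1; remove 4 from row 2 of P and reverse-bump: 4 enters row 1 and ejects 1. So w(3) = 1. P is now [[4, 5]].
Step i=2: Q has 2 at row 1, column 2; remove that cell from P, ejecting 5. So w(2) = 5. P is now [[4]].
Step i=1: Q has 1 at row 1, column 1; remove that cell from P, ejecting 4. So w(1) = 4. P is now [].

So w = 4 5 1 2 3.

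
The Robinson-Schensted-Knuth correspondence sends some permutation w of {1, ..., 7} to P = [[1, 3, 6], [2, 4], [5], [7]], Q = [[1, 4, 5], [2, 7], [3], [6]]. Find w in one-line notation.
7 5 2 4 6 1 3

Reverse the RSK construction: for i from n down to 1, find the cell of Q containing i, remove the entry at that cell from P, and reverse-bump it up through P; the value ejected from row 1 is w(i).

Step i=7: Q has 7 at row 2, column 2; remove 4 from row 2 of P and reverse-bump: 4 enters row 1 and ejects 3. So w(7) = 3. P is now [[1, 4, 6], [2], [5], [7]].
Step i=6: Q has 6 at row 4, column 1; remove 7 from row 4 of P and reverse-bump: 7 enters row 3 and ejects 5; 5 enters row 2 and ejects 2; 2 enters row 1 and ejects 1. So w(6) = 1. P is now [[2, 4, 6], [5], [7]].
Step i=5: Q has 5 at row 1, column 3; remove that cell from P, ejecting 6. So w(5) = 6. P is now [[2, 4], [5], [7]].
Step i=4: Q has 4 at row 1, column 2; remove that cell from P, ejecting 4. So w(4) = 4. P is now [[2], [5], [7]].
Step i=3: Q has 3 at row 3, column 1; remove 7 from row 3 of P and reverse-bump: 7 enters row 2 and ejects 5; 5 enters row 1 and ejects 2. So w(3) = 2. P is now [[5], [7]].
Step i=2: Q has 2 at row 2, column 1; remove 7 from row 2 of P and reverse-bump: 7 enters row 1 and ejects 5. So w(2) = 5. P is now [[7]].
Step i=1: Q has 1 at row 1, column 1; remove that cell from P, ejecting 7. So w(1) = 7. P is now [].

So w = 7 5 2 4 6 1 3.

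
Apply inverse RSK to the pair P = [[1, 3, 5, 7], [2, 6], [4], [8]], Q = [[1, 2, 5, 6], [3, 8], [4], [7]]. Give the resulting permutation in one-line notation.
Reverse the RSK construction: for i from n down to 1, find the cell of Q containing i, remove the entry at that cell from P, and reverse-bump it up through P; the value ejected from row 1 is w(i).

Step i=8: Q has 8 at row 2, column 2; remove 6 from row 2 of P and reverse-bump: 6 enters row 1 and ejects 5. So w(8) = 5. P is now [[1, 3, 6, 7], [2], [4], [8]].
Step i=7: Q has 7 at row 4, column 1; remove 8 from row 4 of P and reverse-bump: 8 enters row 3 and ejects 4; 4 enters row 2 and ejects 2; 2 enters row 1 and ejects 1. So w(7) = 1. P is now [[2, 3, 6, 7], [4], [8]].
Step i=6: Q has 6 at row 1, column 4; remove that cell from P, ejecting 7. So w(6) = 7. P is now [[2, 3, 6], [4], [8]].
Step i=5: Q has 5 at row 1, column 3; remove that cell from P, ejecting 6. So w(5) = 6. P is now [[2, 3], [4], [8]].
Step i=4: Q has 4 at row 3, column 1; remove 8 from row 3 of P and reverse-bump: 8 enters row 2 and ejects 4; 4 enters row 1 and ejects 3. So w(4) = 3. P is now [[2, 4], [8]].
Step i=3: Q has 3 at row 2, column 1; remove 8 from row 2 of P and reverse-bump: 8 enters row 1 and ejects 4. So w(3) = 4. P is now [[2, 8]].
Step i=2: Q has 2 at row 1, column 2; remove that cell from P, ejecting 8. So w(2) = 8. P is now [[2]].
Step i=1: Q has 1 at row 1, column 1; remove that cell from P, ejecting 2. So w(1) = 2. P is now [].

So w = 2 8 4 3 6 7 1 5.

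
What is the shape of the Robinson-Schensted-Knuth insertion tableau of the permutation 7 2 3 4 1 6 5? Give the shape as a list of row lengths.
Row-insert each entry into an empty tableau.

After inserting 7: P = [[7]].
After inserting 2: P = [[2], [7]].
After inserting 3: P = [[2, 3], [7]].
After inserting 4: P = [[2, 3, 4], [7]].
After inserting 1: P = [[1, 3, 4], [2], [7]].
After inserting 6: P = [[1, 3, 4, 6], [2], [7]].
After inserting 5: P = [[1, 3, 4, 5], [2, 6], [7]].

The final insertion tableau P = [[1, 3, 4, 5], [2, 6], [7]] has shape [4, 2, 1].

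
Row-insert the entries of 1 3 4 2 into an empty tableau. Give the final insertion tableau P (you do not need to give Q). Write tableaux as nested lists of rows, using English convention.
P = [[1, 2, 4], [3]]

After inserting 1: P = [[1]].
After inserting 3: P = [[1, 3]].
After inserting 4: P = [[1, 3, 4]].
After inserting 2: P = [[1, 2, 4], [3]].

So P = [[1, 2, 4], [3]].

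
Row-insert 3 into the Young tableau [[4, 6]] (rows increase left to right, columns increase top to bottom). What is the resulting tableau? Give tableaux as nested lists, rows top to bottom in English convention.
[[3, 6], [4]]

In row 1, 3 replaces 4 (the leftmost entry greater than 3); 4 is bumped to row 2. 4 starts a new row 2. The new tableau is [[3, 6], [4]].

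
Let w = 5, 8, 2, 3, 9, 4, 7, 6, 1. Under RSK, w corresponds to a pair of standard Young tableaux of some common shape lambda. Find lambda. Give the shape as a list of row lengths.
Row-insert each entry into an empty tableau.

After inserting 5: P = [[5]].
After inserting 8: P = [[5, 8]].
After inserting 2: P = [[2, 8], [5]].
After inserting 3: P = [[2, 3], [5, 8]].
After inserting 9: P = [[2, 3, 9], [5, 8]].
After inserting 4: P = [[2, 3, 4], [5, 8, 9]].
After inserting 7: P = [[2, 3, 4, 7], [5, 8, 9]].
After inserting 6: P = [[2, 3, 4, 6], [5, 7, 9], [8]].
After inserting 1: P = [[1, 3, 4, 6], [2, 7, 9], [5], [8]].

The final insertion tableau P = [[1, 3, 4, 6], [2, 7, 9], [5], [8]] has shape [4, 3, 1, 1].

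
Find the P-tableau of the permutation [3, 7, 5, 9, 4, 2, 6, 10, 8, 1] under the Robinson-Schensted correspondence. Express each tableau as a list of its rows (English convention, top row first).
After inserting 3: P = [[3]].
After inserting 7: P = [[3, 7]].
After inserting 5: P = [[3, 5], [7]].
After inserting 9: P = [[3, 5, 9], [7]].
After inserting 4: P = [[3, 4, 9], [5], [7]].
After inserting 2: P = [[2, 4, 9], [3], [5], [7]].
After inserting 6: P = [[2, 4, 6], [3, 9], [5], [7]].
After inserting 10: P = [[2, 4, 6, 10], [3, 9], [5], [7]].
After inserting 8: P = [[2, 4, 6, 8], [3, 9, 10], [5], [7]].
After inserting 1: P = [[1, 4, 6, 8], [2, 9, 10], [3], [5], [7]].

So P = [[1, 4, 6, 8], [2, 9, 10], [3], [5], [7]].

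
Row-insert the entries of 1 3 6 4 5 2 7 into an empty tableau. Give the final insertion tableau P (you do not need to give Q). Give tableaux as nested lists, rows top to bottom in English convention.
P = [[1, 2, 4, 5, 7], [3], [6]]

Insert 1: appended to row 1. P = [[1]].
Insert 3: appended to row 1. P = [[1, 3]].
Insert 6: appended to row 1. P = [[1, 3, 6]].
Insert 4: 4 bumps 6 from row 1; 6 starts row 2. P = [[1, 3, 4], [6]].
Insert 5: appended to row 1. P = [[1, 3, 4, 5], [6]].
Insert 2: 2 bumps 3 from row 1; 3 bumps 6 from row 2; 6 starts row 3. P = [[1, 2, 4, 5], [3], [6]].
Insert 7: appended to row 1. P = [[1, 2, 4, 5, 7], [3], [6]].

So P = [[1, 2, 4, 5, 7], [3], [6]].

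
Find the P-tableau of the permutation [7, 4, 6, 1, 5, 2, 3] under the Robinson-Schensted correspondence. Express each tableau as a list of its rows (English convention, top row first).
Insert 7: appended to row 1. P = [[7]].
Insert 4: 4 bumps 7 from row 1; 7 starts row 2. P = [[4], [7]].
Insert 6: appended to row 1. P = [[4, 6], [7]].
Insert 1: 1 bumps 4 from row 1; 4 bumps 7 from row 2; 7 starts row 3. P = [[1, 6], [4], [7]].
Insert 5: 5 bumps 6 from row 1; 6 appends to row 2. P = [[1, 5], [4, 6], [7]].
Insert 2: 2 bumps 5 from row 1; 5 bumps 6 from row 2; 6 bumps 7 from row 3; 7 starts row 4. P = [[1, 2], [4, 5], [6], [7]].
Insert 3: appended to row 1. P = [[1, 2, 3], [4, 5], [6], [7]].

So P = [[1, 2, 3], [4, 5], [6], [7]].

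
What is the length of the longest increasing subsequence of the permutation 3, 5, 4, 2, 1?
2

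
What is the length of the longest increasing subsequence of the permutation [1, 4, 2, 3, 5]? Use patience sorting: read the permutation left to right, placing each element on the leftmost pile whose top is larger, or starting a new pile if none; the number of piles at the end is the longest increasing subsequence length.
1: new pile. tops = [1]
4: new pile. tops = [1, 4]
2: onto pile 2 (replacing 4). tops = [1, 2]
3: new pile. tops = [1, 2, 3]
5: new pile. tops = [1, 2, 3, 5]

4 piles, so the longest increasing subsequence has length 4.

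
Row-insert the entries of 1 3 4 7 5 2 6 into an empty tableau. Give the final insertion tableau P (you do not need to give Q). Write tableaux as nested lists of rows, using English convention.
P = [[1, 2, 4, 5, 6], [3], [7]]

Insert 1: appended to row 1. P = [[1]].
Insert 3: appended to row 1. P = [[1, 3]].
Insert 4: appended to row 1. P = [[1, 3, 4]].
Insert 7: appended to row 1. P = [[1, 3, 4, 7]].
Insert 5: 5 bumps 7 from row 1; 7 starts row 2. P = [[1, 3, 4, 5], [7]].
Insert 2: 2 bumps 3 from row 1; 3 bumps 7 from row 2; 7 starts row 3. P = [[1, 2, 4, 5], [3], [7]].
Insert 6: appended to row 1. P = [[1, 2, 4, 5, 6], [3], [7]].

So P = [[1, 2, 4, 5, 6], [3], [7]].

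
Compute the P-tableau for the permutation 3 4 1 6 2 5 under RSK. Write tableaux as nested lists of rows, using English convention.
Insert 3: appended to row 1. P = [[3]].
Insert 4: appended to row 1. P = [[3, 4]].
Insert 1: 1 bumps 3 from row 1; 3 starts row 2. P = [[1, 4], [3]].
Insert 6: appended to row 1. P = [[1, 4, 6], [3]].
Insert 2: 2 bumps 4 from row 1; 4 appends to row 2. P = [[1, 2, 6], [3, 4]].
Insert 5: 5 bumps 6 from row 1; 6 appends to row 2. P = [[1, 2, 5], [3, 4, 6]].

So P = [[1, 2, 5], [3, 4, 6]].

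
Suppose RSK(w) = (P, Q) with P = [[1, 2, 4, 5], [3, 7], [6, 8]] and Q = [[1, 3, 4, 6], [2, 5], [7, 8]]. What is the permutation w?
6 1 3 8 4 7 2 5

Reverse the RSK construction: for i from n down to 1, find the cell of Q containing i, remove the entry at that cell from P, and reverse-bump it up through P; the value ejected from row 1 is w(i).

Step i=8: Q has 8 at row 3, column 2; remove 8 from row 3 of P and reverse-bump: 8 enters row 2 and ejects 7; 7 enters row 1 and ejects 5. So w(8) = 5. P is now [[1, 2, 4, 7], [3, 8], [6]].
Step i=7: Q has 7 at row 3, column 1; remove 6 from row 3 of P and reverse-bump: 6 enters row 2 and ejects 3; 3 enters row 1 and ejects 2. So w(7) = 2. P is now [[1, 3, 4, 7], [6, 8]].
Step i=6: Q has 6 at row 1, column 4; remove that cell from P, ejecting 7. So w(6) = 7. P is now [[1, 3, 4], [6, 8]].
Step i=5: Q has 5 at row 2, column 2; remove 8 from row 2 of P and reverse-bump: 8 enters row 1 and ejects 4. So w(5) = 4. P is now [[1, 3, 8], [6]].
Step i=4: Q has 4 at row 1, column 3; remove that cell from P, ejecting 8. So w(4) = 8. P is now [[1, 3], [6]].
Step i=3: Q has 3 at row 1, column 2; remove that cell from P, ejecting 3. So w(3) = 3. P is now [[1], [6]].
Step i=2: Q has 2 at row 2, column 1; remove 6 from row 2 of P and reverse-bump: 6 enters row 1 and ejects 1. So w(2) = 1. P is now [[6]].
Step i=1: Q has 1 at row 1, column 1; remove that cell from P, ejecting 6. So w(1) = 6. P is now [].

So w = 6 1 3 8 4 7 2 5.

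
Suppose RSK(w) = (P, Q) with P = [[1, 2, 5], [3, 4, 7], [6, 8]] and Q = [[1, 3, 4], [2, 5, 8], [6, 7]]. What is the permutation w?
Reverse RSK: for i = n, n-1, ..., 1, locate i in Q, remove the corresponding corner cell from P, and reverse-bump its entry up through P; the value ejected from row 1 is w(i).

So w = 6 3 4 8 7 1 2 5.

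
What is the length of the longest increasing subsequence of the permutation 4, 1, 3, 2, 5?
3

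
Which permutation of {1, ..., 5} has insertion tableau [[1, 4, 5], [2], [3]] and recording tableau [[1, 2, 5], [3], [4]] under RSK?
Reverse the RSK construction: for i from n down to 1, find the cell of Q containing i, remove the entry at that cell from P, and reverse-bump it up through P; the value ejected from row 1 is w(i).

Step i=5: Q has 5 at row 1, column 3; remove that cell from P, ejecting 5. So w(5) = 5. P is now [[1, 4], [2], [3]].
Step i=4: Q has 4 at row 3, column 1; remove 3 from row 3 of P and reverse-bump: 3 enters row 2 and ejects 2; 2 enters row 1 and ejects 1. So w(4) = 1. P is now [[2, 4], [3]].
Step i=3: Q has 3 at row 2, column 1; remove 3 from row 2 of P and reverse-bump: 3 enters row 1 and ejects 2. So w(3) = 2. P is now [[3, 4]].
Step i=2: Q has 2 at row 1, column 2; remove that cell from P, ejecting 4. So w(2) = 4. P is now [[3]].
Step i=1: Q has 1 at row 1, column 1; remove that cell from P, ejecting 3. So w(1) = 3. P is now [].

So w = 3 4 2 1 5.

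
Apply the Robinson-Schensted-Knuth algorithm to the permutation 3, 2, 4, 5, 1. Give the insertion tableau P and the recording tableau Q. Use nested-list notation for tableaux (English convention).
Insert each entry of the permutation into P by Schensted row insertion, recording in Q the position of each new cell.

Insert 3: appended to row 1. P = [[3]].
Insert 2: 2 bumps 3 from row 1; 3 starts row 2. P = [[2], [3]].
Insert 4: appended to row 1. P = [[2, 4], [3]].
Insert 5: appended to row 1. P = [[2, 4, 5], [3]].
Insert 1: 1 bumps 2 from row 1; 2 bumps 3 from row 2; 3 starts row 3. P = [[1, 4, 5], [2], [3]].

So P = [[1, 4, 5], [2], [3]], Q = [[1, 3, 4], [2], [5]].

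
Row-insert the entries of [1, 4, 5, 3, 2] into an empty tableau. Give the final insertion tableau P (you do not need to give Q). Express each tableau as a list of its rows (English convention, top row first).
P = [[1, 2, 5], [3], [4]]

Insert 1: appended to row 1. P = [[1]].
Insert 4: appended to row 1. P = [[1, 4]].
Insert 5: appended to row 1. P = [[1, 4, 5]].
Insert 3: 3 bumps 4 from row 1; 4 starts row 2. P = [[1, 3, 5], [4]].
Insert 2: 2 bumps 3 from row 1; 3 bumps 4 from row 2; 4 starts row 3. P = [[1, 2, 5], [3], [4]].

So P = [[1, 2, 5], [3], [4]].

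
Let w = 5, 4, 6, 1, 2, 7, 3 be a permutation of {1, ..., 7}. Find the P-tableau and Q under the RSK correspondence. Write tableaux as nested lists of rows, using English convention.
P = [[1, 2, 3], [4, 6, 7], [5]], Q = [[1, 3, 6], [2, 5, 7], [4]]

Insert each entry of the permutation into P by Schensted row insertion, recording in Q the position of each new cell.

Insert 5: appended to row 1. P = [[5]], Q = [[1]].
Insert 4: 4 bumps 5 from row 1; 5 starts row 2. P = [[4], [5]], Q = [[1], [2]].
Insert 6: appended to row 1. P = [[4, 6], [5]], Q = [[1, 3], [2]].
Insert 1: 1 bumps 4 from row 1; 4 bumps 5 from row 2; 5 starts row 3. P = [[1, 6], [4], [5]], Q = [[1, 3], [2], [4]].
Insert 2: 2 bumps 6 from row 1; 6 appends to row 2. P = [[1, 2], [4, 6], [5]], Q = [[1, 3], [2, 5], [4]].
Insert 7: appended to row 1. P = [[1, 2, 7], [4, 6], [5]], Q = [[1, 3, 6], [2, 5], [4]].
Insert 3: 3 bumps 7 from row 1; 7 appends to row 2. P = [[1, 2, 3], [4, 6, 7], [5]], Q = [[1, 3, 6], [2, 5, 7], [4]].

So P = [[1, 2, 3], [4, 6, 7], [5]], Q = [[1, 3, 6], [2, 5, 7], [4]].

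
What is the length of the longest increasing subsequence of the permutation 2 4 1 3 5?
3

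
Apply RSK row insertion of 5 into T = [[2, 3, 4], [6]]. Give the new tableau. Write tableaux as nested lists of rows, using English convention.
[[2, 3, 4, 5], [6]]

5 is larger than every entry of row 1, so it is appended to row 1. The new tableau is [[2, 3, 4, 5], [6]].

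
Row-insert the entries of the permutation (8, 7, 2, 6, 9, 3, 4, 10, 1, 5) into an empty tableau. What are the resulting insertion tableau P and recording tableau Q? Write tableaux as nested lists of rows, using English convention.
Insert each entry of the permutation into P by Schensted row insertion, recording in Q the position of each new cell.

Insert 8: appended to row 1. P = [[8]], Q = [[1]].
Insert 7: 7 bumps 8 from row 1; 8 starts row 2. P = [[7], [8]], Q = [[1], [2]].
Insert 2: 2 bumps 7 from row 1; 7 bumps 8 from row 2; 8 starts row 3. P = [[2], [7], [8]], Q = [[1], [2], [3]].
Insert 6: appended to row 1. P = [[2, 6], [7], [8]], Q = [[1, 4], [2], [3]].
Insert 9: appended to row 1. P = [[2, 6, 9], [7], [8]], Q = [[1, 4, 5], [2], [3]].
Insert 3: 3 bumps 6 from row 1; 6 bumps 7 from row 2; 7 bumps 8 from row 3; 8 starts row 4. P = [[2, 3, 9], [6], [7], [8]], Q = [[1, 4, 5], [2], [3], [6]].
Insert 4: 4 bumps 9 from row 1; 9 appends to row 2. P = [[2, 3, 4], [6, 9], [7], [8]], Q = [[1, 4, 5], [2, 7], [3], [6]].
Insert 10: appended to row 1. P = [[2, 3, 4, 10], [6, 9], [7], [8]], Q = [[1, 4, 5, 8], [2, 7], [3], [6]].
Insert 1: 1 bumps 2 from row 1; 2 bumps 6 from row 2; 6 bumps 7 from row 3; 7 bumps 8 from row 4; 8 starts row 5. P = [[1, 3, 4, 10], [2, 9], [6], [7], [8]], Q = [[1, 4, 5, 8], [2, 7], [3], [6], [9]].
Insert 5: 5 bumps 10 from row 1; 10 appends to row 2. P = [[1, 3, 4, 5], [2, 9, 10], [6], [7], [8]], Q = [[1, 4, 5, 8], [2, 7, 10], [3], [6], [9]].

So P = [[1, 3, 4, 5], [2, 9, 10], [6], [7], [8]], Q = [[1, 4, 5, 8], [2, 7, 10], [3], [6], [9]].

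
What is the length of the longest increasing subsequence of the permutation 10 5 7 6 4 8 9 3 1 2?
4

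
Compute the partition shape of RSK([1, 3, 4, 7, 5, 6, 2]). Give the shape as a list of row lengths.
Row-insert each entry into an empty tableau.

After inserting 1: P = [[1]].
After inserting 3: P = [[1, 3]].
After inserting 4: P = [[1, 3, 4]].
After inserting 7: P = [[1, 3, 4, 7]].
After inserting 5: P = [[1, 3, 4, 5], [7]].
After inserting 6: P = [[1, 3, 4, 5, 6], [7]].
After inserting 2: P = [[1, 2, 4, 5, 6], [3], [7]].

The final insertion tableau P = [[1, 2, 4, 5, 6], [3], [7]] has shape [5, 1, 1].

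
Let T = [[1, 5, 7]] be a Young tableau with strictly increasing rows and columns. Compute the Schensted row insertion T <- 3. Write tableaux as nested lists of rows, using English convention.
In row 1, 3 replaces 5 (the leftmost entry greater than 3); 5 is bumped to row 2. 5 starts a new row 2. The new tableau is [[1, 3, 7], [5]].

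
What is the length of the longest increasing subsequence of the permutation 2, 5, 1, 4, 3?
2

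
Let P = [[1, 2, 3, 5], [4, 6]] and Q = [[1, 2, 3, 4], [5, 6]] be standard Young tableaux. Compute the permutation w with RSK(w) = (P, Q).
1 2 4 6 3 5

Reverse RSK: for i = n, n-1, ..., 1, locate i in Q, remove the corresponding corner cell from P, and reverse-bump its entry up through P; the value ejected from row 1 is w(i).

So w = 1 2 4 6 3 5.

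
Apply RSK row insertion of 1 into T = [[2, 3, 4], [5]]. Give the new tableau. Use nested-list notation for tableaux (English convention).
[[1, 3, 4], [2], [5]]

In row 1, 1 replaces 2 (the leftmost entry greater than 1); 2 is bumped to row 2. In row 2, 2 replaces 5 (the leftmost entry greater than 2); 5 is bumped to row 3. 5 starts a new row 3. The new tableau is [[1, 3, 4], [2], [5]].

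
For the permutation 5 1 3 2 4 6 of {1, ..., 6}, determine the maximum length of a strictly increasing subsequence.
4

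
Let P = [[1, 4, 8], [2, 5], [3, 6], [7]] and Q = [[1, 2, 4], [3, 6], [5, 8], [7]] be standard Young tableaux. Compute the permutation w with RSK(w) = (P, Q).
3 7 6 8 2 5 1 4

Reverse the RSK construction: for i from n down to 1, find the cell of Q containing i, remove the entry at that cell from P, and reverse-bump it up through P; the value ejected from row 1 is w(i).

Step i=8: Q has 8 at row 3, column 2; remove 6 from row 3 of P and reverse-bump: 6 enters row 2 and ejects 5; 5 enters row 1 and ejects 4. So w(8) = 4. P is now [[1, 5, 8], [2, 6], [3], [7]].
Step i=7: Q has 7 at row 4, column 1; remove 7 from row 4 of P and reverse-bump: 7 enters row 3 and ejects 3; 3 enters row 2 and ejects 2; 2 enters row 1 and ejects 1. So w(7) = 1. P is now [[2, 5, 8], [3, 6], [7]].
Step i=6: Q has 6 at row 2, column 2; remove 6 from row 2 of P and reverse-bump: 6 enters row 1 and ejects 5. So w(6) = 5. P is now [[2, 6, 8], [3], [7]].
Step i=5: Q has 5 at row 3, column 1; remove 7 from row 3 of P and reverse-bump: 7 enters row 2 and ejects 3; 3 enters row 1 and ejects 2. So w(5) = 2. P is now [[3, 6, 8], [7]].
Step i=4: Q has 4 at row 1, column 3; remove that cell from P, ejecting 8. So w(4) = 8. P is now [[3, 6], [7]].
Step i=3: Q has 3 at row 2, column 1; remove 7 from row 2 of P and reverse-bump: 7 enters row 1 and ejects 6. So w(3) = 6. P is now [[3, 7]].
Step i=2: Q has 2 at row 1, column 2; remove that cell from P, ejecting 7. So w(2) = 7. P is now [[3]].
Step i=1: Q has 1 at row 1, column 1; remove that cell from P, ejecting 3. So w(1) = 3. P is now [].

So w = 3 7 6 8 2 5 1 4.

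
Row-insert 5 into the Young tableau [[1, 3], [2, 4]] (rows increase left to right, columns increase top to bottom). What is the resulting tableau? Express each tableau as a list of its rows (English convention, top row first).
[[1, 3, 5], [2, 4]]

5 is larger than every entry of row 1, so it is appended to row 1. The new tableau is [[1, 3, 5], [2, 4]].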